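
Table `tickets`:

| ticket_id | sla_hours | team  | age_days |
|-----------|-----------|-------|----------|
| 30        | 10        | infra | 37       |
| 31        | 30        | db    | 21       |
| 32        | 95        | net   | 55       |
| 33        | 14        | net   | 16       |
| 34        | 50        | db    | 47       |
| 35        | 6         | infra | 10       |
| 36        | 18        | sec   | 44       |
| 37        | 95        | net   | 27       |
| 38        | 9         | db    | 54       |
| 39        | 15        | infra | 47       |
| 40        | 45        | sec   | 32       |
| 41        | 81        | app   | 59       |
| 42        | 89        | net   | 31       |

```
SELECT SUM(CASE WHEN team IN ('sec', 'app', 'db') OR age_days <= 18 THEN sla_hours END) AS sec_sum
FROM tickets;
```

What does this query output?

253

ticket_id=30: ✗
ticket_id=31: ✓ → 30
ticket_id=32: ✗
ticket_id=33: ✓ → 14
ticket_id=34: ✓ → 50
ticket_id=35: ✓ → 6
ticket_id=36: ✓ → 18
ticket_id=37: ✗
ticket_id=38: ✓ → 9
ticket_id=39: ✗
ticket_id=40: ✓ → 45
ticket_id=41: ✓ → 81
ticket_id=42: ✗
sec_sum = 30 + 14 + 50 + 6 + 18 + 9 + 45 + 81 = 253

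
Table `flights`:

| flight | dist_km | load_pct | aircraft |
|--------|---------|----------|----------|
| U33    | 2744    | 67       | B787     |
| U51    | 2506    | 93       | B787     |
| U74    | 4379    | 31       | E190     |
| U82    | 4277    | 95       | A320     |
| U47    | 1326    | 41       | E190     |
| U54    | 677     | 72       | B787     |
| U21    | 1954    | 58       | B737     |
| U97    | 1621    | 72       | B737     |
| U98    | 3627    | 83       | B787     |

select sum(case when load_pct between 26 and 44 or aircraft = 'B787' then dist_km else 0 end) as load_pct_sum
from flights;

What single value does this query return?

flight=U33: ✓ → 2744
flight=U51: ✓ → 2506
flight=U74: ✓ → 4379
flight=U82: ✗
flight=U47: ✓ → 1326
flight=U54: ✓ → 677
flight=U21: ✗
flight=U97: ✗
flight=U98: ✓ → 3627
load_pct_sum = 2744 + 2506 + 4379 + 1326 + 677 + 3627 = 15259

15259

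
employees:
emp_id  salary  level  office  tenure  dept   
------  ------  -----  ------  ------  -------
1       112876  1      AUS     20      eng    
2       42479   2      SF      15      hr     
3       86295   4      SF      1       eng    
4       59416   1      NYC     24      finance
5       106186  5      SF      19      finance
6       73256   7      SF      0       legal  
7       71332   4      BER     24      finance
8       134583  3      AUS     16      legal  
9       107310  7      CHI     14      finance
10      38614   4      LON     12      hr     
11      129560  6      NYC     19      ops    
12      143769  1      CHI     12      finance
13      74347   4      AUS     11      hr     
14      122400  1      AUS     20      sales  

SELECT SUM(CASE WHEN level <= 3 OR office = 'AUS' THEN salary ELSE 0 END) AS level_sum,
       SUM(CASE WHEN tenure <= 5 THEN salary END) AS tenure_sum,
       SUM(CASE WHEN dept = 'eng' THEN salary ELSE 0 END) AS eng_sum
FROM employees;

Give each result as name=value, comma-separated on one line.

level_sum=689870, tenure_sum=159551, eng_sum=199171

[level_sum: level <= 3 OR office = 'AUS']
emp_id=1: ✓ → 112876
emp_id=2: ✓ → 42479
emp_id=3: ✗
emp_id=4: ✓ → 59416
emp_id=5: ✗
emp_id=6: ✗
emp_id=7: ✗
emp_id=8: ✓ → 134583
emp_id=9: ✗
emp_id=10: ✗
emp_id=11: ✗
emp_id=12: ✓ → 143769
emp_id=13: ✓ → 74347
emp_id=14: ✓ → 122400
level_sum = 112876 + 42479 + 59416 + 134583 + 143769 + 74347 + 122400 = 689870
—
[tenure_sum: tenure <= 5]
emp_id=1: ✗
emp_id=2: ✗
emp_id=3: ✓ → 86295
emp_id=4: ✗
emp_id=5: ✗
emp_id=6: ✓ → 73256
emp_id=7: ✗
emp_id=8: ✗
emp_id=9: ✗
emp_id=10: ✗
emp_id=11: ✗
emp_id=12: ✗
emp_id=13: ✗
emp_id=14: ✗
tenure_sum = 86295 + 73256 = 159551
—
[eng_sum: dept = 'eng']
emp_id=1: ✓ → 112876
emp_id=2: ✗
emp_id=3: ✓ → 86295
emp_id=4: ✗
emp_id=5: ✗
emp_id=6: ✗
emp_id=7: ✗
emp_id=8: ✗
emp_id=9: ✗
emp_id=10: ✗
emp_id=11: ✗
emp_id=12: ✗
emp_id=13: ✗
emp_id=14: ✗
eng_sum = 112876 + 86295 = 199171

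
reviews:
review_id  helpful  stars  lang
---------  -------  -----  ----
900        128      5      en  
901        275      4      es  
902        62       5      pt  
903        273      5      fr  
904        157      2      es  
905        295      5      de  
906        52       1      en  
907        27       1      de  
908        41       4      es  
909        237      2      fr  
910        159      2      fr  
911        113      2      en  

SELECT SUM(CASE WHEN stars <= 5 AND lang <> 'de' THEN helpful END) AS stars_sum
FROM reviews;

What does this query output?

review_id=900: ✓ → 128
review_id=901: ✓ → 275
review_id=902: ✓ → 62
review_id=903: ✓ → 273
review_id=904: ✓ → 157
review_id=905: ✗
review_id=906: ✓ → 52
review_id=907: ✗
review_id=908: ✓ → 41
review_id=909: ✓ → 237
review_id=910: ✓ → 159
review_id=911: ✓ → 113
stars_sum = 128 + 275 + 62 + 273 + 157 + 52 + 41 + 237 + 159 + 113 = 1497

1497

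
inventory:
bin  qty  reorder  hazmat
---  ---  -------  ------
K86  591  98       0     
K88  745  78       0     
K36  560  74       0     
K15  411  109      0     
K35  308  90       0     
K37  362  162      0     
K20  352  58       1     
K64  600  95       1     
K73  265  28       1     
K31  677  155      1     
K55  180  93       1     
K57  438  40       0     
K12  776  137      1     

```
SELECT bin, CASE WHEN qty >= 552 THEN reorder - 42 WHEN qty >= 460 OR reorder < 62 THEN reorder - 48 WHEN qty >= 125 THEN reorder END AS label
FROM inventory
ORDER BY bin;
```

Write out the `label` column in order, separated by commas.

95, 109, 10, 113, 90, 32, 162, 93, -8, 53, -20, 56, 36

bin=K12: qty >= 552 → 95
bin=K15: qty >= 125 → 109
bin=K20: qty >= 460 OR reorder < 62 → 10
bin=K31: qty >= 552 → 113
bin=K35: qty >= 125 → 90
bin=K36: qty >= 552 → 32
bin=K37: qty >= 125 → 162
bin=K55: qty >= 125 → 93
bin=K57: qty >= 460 OR reorder < 62 → -8
bin=K64: qty >= 552 → 53
bin=K73: qty >= 460 OR reorder < 62 → -20
bin=K86: qty >= 552 → 56
bin=K88: qty >= 552 → 36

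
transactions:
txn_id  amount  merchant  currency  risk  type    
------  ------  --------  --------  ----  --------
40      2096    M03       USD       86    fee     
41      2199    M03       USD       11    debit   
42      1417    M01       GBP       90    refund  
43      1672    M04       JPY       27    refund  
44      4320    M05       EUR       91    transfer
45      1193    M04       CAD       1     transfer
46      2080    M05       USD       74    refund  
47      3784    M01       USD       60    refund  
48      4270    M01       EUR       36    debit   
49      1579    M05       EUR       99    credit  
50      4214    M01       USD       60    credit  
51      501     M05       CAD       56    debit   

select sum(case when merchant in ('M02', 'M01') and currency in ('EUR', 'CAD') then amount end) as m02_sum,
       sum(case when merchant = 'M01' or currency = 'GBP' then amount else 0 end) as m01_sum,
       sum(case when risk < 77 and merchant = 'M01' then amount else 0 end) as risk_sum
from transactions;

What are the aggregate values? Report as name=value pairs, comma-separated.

[m02_sum: merchant in ('M02', 'M01') and currency in ('EUR', 'CAD')]
txn_id=40: ✗
txn_id=41: ✗
txn_id=42: ✗
txn_id=43: ✗
txn_id=44: ✗
txn_id=45: ✗
txn_id=46: ✗
txn_id=47: ✗
txn_id=48: ✓ → 4270
txn_id=49: ✗
txn_id=50: ✗
txn_id=51: ✗
m02_sum = 4270
—
[m01_sum: merchant = 'M01' or currency = 'GBP']
txn_id=40: ✗
txn_id=41: ✗
txn_id=42: ✓ → 1417
txn_id=43: ✗
txn_id=44: ✗
txn_id=45: ✗
txn_id=46: ✗
txn_id=47: ✓ → 3784
txn_id=48: ✓ → 4270
txn_id=49: ✗
txn_id=50: ✓ → 4214
txn_id=51: ✗
m01_sum = 1417 + 3784 + 4270 + 4214 = 13685
—
[risk_sum: risk < 77 and merchant = 'M01']
txn_id=40: ✗
txn_id=41: ✗
txn_id=42: ✗
txn_id=43: ✗
txn_id=44: ✗
txn_id=45: ✗
txn_id=46: ✗
txn_id=47: ✓ → 3784
txn_id=48: ✓ → 4270
txn_id=49: ✗
txn_id=50: ✓ → 4214
txn_id=51: ✗
risk_sum = 3784 + 4270 + 4214 = 12268

m02_sum=4270, m01_sum=13685, risk_sum=12268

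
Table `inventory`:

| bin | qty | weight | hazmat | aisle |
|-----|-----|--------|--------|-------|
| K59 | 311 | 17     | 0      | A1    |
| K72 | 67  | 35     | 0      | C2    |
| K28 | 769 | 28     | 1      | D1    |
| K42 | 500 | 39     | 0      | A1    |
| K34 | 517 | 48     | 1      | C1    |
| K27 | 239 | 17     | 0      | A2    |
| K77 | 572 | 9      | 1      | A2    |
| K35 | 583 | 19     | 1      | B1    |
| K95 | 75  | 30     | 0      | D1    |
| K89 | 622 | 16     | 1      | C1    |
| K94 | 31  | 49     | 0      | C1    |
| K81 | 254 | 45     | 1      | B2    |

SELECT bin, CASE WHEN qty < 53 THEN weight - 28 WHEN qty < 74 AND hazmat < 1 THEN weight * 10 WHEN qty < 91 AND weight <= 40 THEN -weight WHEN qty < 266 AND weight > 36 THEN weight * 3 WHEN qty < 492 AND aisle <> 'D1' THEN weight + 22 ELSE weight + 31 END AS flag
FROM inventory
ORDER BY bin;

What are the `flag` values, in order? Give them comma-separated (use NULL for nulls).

bin=K27: qty < 492 AND aisle <> 'D1' → 39
bin=K28: ELSE → 59
bin=K34: ELSE → 79
bin=K35: ELSE → 50
bin=K42: ELSE → 70
bin=K59: qty < 492 AND aisle <> 'D1' → 39
bin=K72: qty < 74 AND hazmat < 1 → 350
bin=K77: ELSE → 40
bin=K81: qty < 266 AND weight > 36 → 135
bin=K89: ELSE → 47
bin=K94: qty < 53 → 21
bin=K95: qty < 91 AND weight <= 40 → -30

39, 59, 79, 50, 70, 39, 350, 40, 135, 47, 21, -30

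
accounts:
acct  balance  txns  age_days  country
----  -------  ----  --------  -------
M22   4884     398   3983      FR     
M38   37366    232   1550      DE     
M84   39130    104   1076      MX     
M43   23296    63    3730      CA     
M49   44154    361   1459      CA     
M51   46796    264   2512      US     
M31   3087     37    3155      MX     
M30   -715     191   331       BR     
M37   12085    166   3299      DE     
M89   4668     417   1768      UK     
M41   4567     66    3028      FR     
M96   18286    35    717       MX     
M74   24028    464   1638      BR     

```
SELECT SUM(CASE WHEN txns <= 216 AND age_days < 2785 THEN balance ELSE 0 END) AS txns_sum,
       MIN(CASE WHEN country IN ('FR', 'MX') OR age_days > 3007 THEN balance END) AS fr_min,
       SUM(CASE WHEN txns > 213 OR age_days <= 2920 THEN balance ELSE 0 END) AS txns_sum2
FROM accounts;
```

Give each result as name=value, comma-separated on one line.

txns_sum=56701, fr_min=3087, txns_sum2=218597

[txns_sum: txns <= 216 AND age_days < 2785]
acct=M22: ✗
acct=M38: ✗
acct=M84: ✓ → 39130
acct=M43: ✗
acct=M49: ✗
acct=M51: ✗
acct=M31: ✗
acct=M30: ✓ → -715
acct=M37: ✗
acct=M89: ✗
acct=M41: ✗
acct=M96: ✓ → 18286
acct=M74: ✗
txns_sum = 39130 + -715 + 18286 = 56701
—
[fr_min: country IN ('FR', 'MX') OR age_days > 3007]
acct=M22: ✓ → 4884
acct=M38: ✗
acct=M84: ✓ → 39130
acct=M43: ✓ → 23296
acct=M49: ✗
acct=M51: ✗
acct=M31: ✓ → 3087
acct=M30: ✗
acct=M37: ✓ → 12085
acct=M89: ✗
acct=M41: ✓ → 4567
acct=M96: ✓ → 18286
acct=M74: ✗
fr_min = MIN(4884, 39130, 23296, 3087, 12085, 4567, 18286) = 3087
—
[txns_sum2: txns > 213 OR age_days <= 2920]
acct=M22: ✓ → 4884
acct=M38: ✓ → 37366
acct=M84: ✓ → 39130
acct=M43: ✗
acct=M49: ✓ → 44154
acct=M51: ✓ → 46796
acct=M31: ✗
acct=M30: ✓ → -715
acct=M37: ✗
acct=M89: ✓ → 4668
acct=M41: ✗
acct=M96: ✓ → 18286
acct=M74: ✓ → 24028
txns_sum2 = 4884 + 37366 + 39130 + 44154 + 46796 + -715 + 4668 + 18286 + 24028 = 218597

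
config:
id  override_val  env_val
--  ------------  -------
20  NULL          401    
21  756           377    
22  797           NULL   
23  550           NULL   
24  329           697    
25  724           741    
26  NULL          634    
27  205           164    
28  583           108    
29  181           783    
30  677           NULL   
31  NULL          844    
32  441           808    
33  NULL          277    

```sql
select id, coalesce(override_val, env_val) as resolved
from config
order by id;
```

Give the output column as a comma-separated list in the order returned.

id=20: override_val=NULL, env_val=401 → 401
id=21: override_val=756 → 756
id=22: override_val=797 → 797
id=23: override_val=550 → 550
id=24: override_val=329 → 329
id=25: override_val=724 → 724
id=26: override_val=NULL, env_val=634 → 634
id=27: override_val=205 → 205
id=28: override_val=583 → 583
id=29: override_val=181 → 181
id=30: override_val=677 → 677
id=31: override_val=NULL, env_val=844 → 844
id=32: override_val=441 → 441
id=33: override_val=NULL, env_val=277 → 277

401, 756, 797, 550, 329, 724, 634, 205, 583, 181, 677, 844, 441, 277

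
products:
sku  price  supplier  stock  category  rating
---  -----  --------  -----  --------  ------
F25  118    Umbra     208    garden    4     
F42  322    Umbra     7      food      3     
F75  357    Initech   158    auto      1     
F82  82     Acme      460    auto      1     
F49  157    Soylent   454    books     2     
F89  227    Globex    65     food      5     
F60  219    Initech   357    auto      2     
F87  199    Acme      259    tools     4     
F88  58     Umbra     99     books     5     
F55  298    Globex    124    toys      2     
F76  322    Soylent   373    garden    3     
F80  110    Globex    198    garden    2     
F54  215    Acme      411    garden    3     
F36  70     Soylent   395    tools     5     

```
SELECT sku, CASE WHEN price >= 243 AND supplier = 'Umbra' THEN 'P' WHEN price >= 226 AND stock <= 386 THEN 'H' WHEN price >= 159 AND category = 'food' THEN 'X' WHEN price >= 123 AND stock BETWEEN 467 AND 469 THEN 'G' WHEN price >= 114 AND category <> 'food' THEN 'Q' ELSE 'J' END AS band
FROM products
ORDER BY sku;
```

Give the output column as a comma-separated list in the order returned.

Q, J, P, Q, Q, H, Q, H, H, J, J, Q, J, H

sku=F25: price >= 114 AND category <> 'food' → Q
sku=F36: ELSE → J
sku=F42: price >= 243 AND supplier = 'Umbra' → P
sku=F49: price >= 114 AND category <> 'food' → Q
sku=F54: price >= 114 AND category <> 'food' → Q
sku=F55: price >= 226 AND stock <= 386 → H
sku=F60: price >= 114 AND category <> 'food' → Q
sku=F75: price >= 226 AND stock <= 386 → H
sku=F76: price >= 226 AND stock <= 386 → H
sku=F80: ELSE → J
sku=F82: ELSE → J
sku=F87: price >= 114 AND category <> 'food' → Q
sku=F88: ELSE → J
sku=F89: price >= 226 AND stock <= 386 → H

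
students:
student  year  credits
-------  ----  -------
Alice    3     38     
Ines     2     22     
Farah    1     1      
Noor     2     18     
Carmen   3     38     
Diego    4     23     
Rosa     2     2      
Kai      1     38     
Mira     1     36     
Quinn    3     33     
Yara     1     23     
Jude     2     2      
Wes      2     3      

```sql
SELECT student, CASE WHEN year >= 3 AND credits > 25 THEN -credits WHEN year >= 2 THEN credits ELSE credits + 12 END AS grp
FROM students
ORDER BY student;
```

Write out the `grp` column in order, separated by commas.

student=Alice: year >= 3 AND credits > 25 → -38
student=Carmen: year >= 3 AND credits > 25 → -38
student=Diego: year >= 2 → 23
student=Farah: ELSE → 13
student=Ines: year >= 2 → 22
student=Jude: year >= 2 → 2
student=Kai: ELSE → 50
student=Mira: ELSE → 48
student=Noor: year >= 2 → 18
student=Quinn: year >= 3 AND credits > 25 → -33
student=Rosa: year >= 2 → 2
student=Wes: year >= 2 → 3
student=Yara: ELSE → 35

-38, -38, 23, 13, 22, 2, 50, 48, 18, -33, 2, 3, 35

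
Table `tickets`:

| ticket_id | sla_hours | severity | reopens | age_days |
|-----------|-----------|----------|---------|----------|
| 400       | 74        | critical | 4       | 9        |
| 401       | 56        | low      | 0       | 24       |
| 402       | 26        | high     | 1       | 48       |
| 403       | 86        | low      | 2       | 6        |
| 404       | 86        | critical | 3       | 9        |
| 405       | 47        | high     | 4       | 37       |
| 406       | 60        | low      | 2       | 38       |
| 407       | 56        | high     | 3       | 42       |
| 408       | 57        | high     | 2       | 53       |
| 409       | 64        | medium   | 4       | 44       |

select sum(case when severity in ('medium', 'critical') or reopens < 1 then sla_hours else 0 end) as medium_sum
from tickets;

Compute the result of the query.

280

ticket_id=400: ✓ → 74
ticket_id=401: ✓ → 56
ticket_id=402: ✗
ticket_id=403: ✗
ticket_id=404: ✓ → 86
ticket_id=405: ✗
ticket_id=406: ✗
ticket_id=407: ✗
ticket_id=408: ✗
ticket_id=409: ✓ → 64
medium_sum = 74 + 56 + 86 + 64 = 280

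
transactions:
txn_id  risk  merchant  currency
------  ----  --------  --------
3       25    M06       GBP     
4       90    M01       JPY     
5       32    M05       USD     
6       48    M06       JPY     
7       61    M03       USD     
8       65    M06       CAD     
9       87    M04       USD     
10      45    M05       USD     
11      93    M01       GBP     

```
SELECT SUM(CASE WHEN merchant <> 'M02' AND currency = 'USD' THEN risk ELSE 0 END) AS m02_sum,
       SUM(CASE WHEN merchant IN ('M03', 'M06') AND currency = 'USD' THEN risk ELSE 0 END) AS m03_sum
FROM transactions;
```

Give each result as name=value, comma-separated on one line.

m02_sum=225, m03_sum=61

[m02_sum: merchant <> 'M02' AND currency = 'USD']
txn_id=3: ✗
txn_id=4: ✗
txn_id=5: ✓ → 32
txn_id=6: ✗
txn_id=7: ✓ → 61
txn_id=8: ✗
txn_id=9: ✓ → 87
txn_id=10: ✓ → 45
txn_id=11: ✗
m02_sum = 32 + 61 + 87 + 45 = 225
—
[m03_sum: merchant IN ('M03', 'M06') AND currency = 'USD']
txn_id=3: ✗
txn_id=4: ✗
txn_id=5: ✗
txn_id=6: ✗
txn_id=7: ✓ → 61
txn_id=8: ✗
txn_id=9: ✗
txn_id=10: ✗
txn_id=11: ✗
m03_sum = 61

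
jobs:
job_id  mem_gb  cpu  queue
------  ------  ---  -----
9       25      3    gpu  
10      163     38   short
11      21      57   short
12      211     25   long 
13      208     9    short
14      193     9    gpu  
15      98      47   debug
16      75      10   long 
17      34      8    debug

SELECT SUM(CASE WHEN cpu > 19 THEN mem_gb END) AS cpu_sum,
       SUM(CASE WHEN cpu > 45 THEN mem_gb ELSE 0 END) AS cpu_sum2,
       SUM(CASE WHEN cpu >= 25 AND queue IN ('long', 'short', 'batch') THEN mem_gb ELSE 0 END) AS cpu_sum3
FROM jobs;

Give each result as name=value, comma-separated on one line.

cpu_sum=493, cpu_sum2=119, cpu_sum3=395

[cpu_sum: cpu > 19]
job_id=9: ✗
job_id=10: ✓ → 163
job_id=11: ✓ → 21
job_id=12: ✓ → 211
job_id=13: ✗
job_id=14: ✗
job_id=15: ✓ → 98
job_id=16: ✗
job_id=17: ✗
cpu_sum = 163 + 21 + 211 + 98 = 493
—
[cpu_sum2: cpu > 45]
job_id=9: ✗
job_id=10: ✗
job_id=11: ✓ → 21
job_id=12: ✗
job_id=13: ✗
job_id=14: ✗
job_id=15: ✓ → 98
job_id=16: ✗
job_id=17: ✗
cpu_sum2 = 21 + 98 = 119
—
[cpu_sum3: cpu >= 25 AND queue IN ('long', 'short', 'batch')]
job_id=9: ✗
job_id=10: ✓ → 163
job_id=11: ✓ → 21
job_id=12: ✓ → 211
job_id=13: ✗
job_id=14: ✗
job_id=15: ✗
job_id=16: ✗
job_id=17: ✗
cpu_sum3 = 163 + 21 + 211 = 395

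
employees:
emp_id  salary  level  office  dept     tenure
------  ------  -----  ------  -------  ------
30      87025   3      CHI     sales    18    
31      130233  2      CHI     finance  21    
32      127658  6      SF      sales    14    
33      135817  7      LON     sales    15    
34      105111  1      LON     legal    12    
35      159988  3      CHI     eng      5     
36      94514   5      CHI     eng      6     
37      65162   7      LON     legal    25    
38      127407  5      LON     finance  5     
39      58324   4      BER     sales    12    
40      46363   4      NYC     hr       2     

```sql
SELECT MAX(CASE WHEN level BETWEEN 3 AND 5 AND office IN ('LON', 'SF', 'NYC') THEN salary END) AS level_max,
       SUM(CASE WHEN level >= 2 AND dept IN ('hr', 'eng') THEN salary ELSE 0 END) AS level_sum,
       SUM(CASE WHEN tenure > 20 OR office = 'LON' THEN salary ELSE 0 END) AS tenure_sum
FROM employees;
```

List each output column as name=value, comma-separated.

[level_max: level BETWEEN 3 AND 5 AND office IN ('LON', 'SF', 'NYC')]
emp_id=30: ✗
emp_id=31: ✗
emp_id=32: ✗
emp_id=33: ✗
emp_id=34: ✗
emp_id=35: ✗
emp_id=36: ✗
emp_id=37: ✗
emp_id=38: ✓ → 127407
emp_id=39: ✗
emp_id=40: ✓ → 46363
level_max = MAX(127407, 46363) = 127407
—
[level_sum: level >= 2 AND dept IN ('hr', 'eng')]
emp_id=30: ✗
emp_id=31: ✗
emp_id=32: ✗
emp_id=33: ✗
emp_id=34: ✗
emp_id=35: ✓ → 159988
emp_id=36: ✓ → 94514
emp_id=37: ✗
emp_id=38: ✗
emp_id=39: ✗
emp_id=40: ✓ → 46363
level_sum = 159988 + 94514 + 46363 = 300865
—
[tenure_sum: tenure > 20 OR office = 'LON']
emp_id=30: ✗
emp_id=31: ✓ → 130233
emp_id=32: ✗
emp_id=33: ✓ → 135817
emp_id=34: ✓ → 105111
emp_id=35: ✗
emp_id=36: ✗
emp_id=37: ✓ → 65162
emp_id=38: ✓ → 127407
emp_id=39: ✗
emp_id=40: ✗
tenure_sum = 130233 + 135817 + 105111 + 65162 + 127407 = 563730

level_max=127407, level_sum=300865, tenure_sum=563730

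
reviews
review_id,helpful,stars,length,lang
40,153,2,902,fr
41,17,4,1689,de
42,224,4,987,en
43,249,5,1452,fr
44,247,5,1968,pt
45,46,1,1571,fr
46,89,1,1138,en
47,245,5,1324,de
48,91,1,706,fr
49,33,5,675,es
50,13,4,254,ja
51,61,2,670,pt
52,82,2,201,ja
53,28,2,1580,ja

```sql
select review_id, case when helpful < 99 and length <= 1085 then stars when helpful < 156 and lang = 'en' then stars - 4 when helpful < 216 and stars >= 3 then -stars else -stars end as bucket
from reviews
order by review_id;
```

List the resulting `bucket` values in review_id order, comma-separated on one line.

-2, -4, -4, -5, -5, -1, -3, -5, 1, 5, 4, 2, 2, -2

review_id=40: ELSE → -2
review_id=41: helpful < 216 and stars >= 3 → -4
review_id=42: ELSE → -4
review_id=43: ELSE → -5
review_id=44: ELSE → -5
review_id=45: ELSE → -1
review_id=46: helpful < 156 and lang = 'en' → -3
review_id=47: ELSE → -5
review_id=48: helpful < 99 and length <= 1085 → 1
review_id=49: helpful < 99 and length <= 1085 → 5
review_id=50: helpful < 99 and length <= 1085 → 4
review_id=51: helpful < 99 and length <= 1085 → 2
review_id=52: helpful < 99 and length <= 1085 → 2
review_id=53: ELSE → -2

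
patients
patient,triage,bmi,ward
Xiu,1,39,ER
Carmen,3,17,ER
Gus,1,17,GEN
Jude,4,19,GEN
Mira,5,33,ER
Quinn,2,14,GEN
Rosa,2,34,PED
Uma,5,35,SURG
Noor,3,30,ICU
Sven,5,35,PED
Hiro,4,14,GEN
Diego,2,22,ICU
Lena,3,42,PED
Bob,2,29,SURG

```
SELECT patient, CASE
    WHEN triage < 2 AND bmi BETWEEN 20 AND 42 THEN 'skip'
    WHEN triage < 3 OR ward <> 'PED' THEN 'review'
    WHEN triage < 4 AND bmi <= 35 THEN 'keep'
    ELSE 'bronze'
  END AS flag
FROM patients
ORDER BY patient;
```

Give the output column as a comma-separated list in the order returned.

review, review, review, review, review, review, bronze, review, review, review, review, bronze, review, skip

patient=Bob: triage < 3 OR ward <> 'PED' → review
patient=Carmen: triage < 3 OR ward <> 'PED' → review
patient=Diego: triage < 3 OR ward <> 'PED' → review
patient=Gus: triage < 3 OR ward <> 'PED' → review
patient=Hiro: triage < 3 OR ward <> 'PED' → review
patient=Jude: triage < 3 OR ward <> 'PED' → review
patient=Lena: ELSE → bronze
patient=Mira: triage < 3 OR ward <> 'PED' → review
patient=Noor: triage < 3 OR ward <> 'PED' → review
patient=Quinn: triage < 3 OR ward <> 'PED' → review
patient=Rosa: triage < 3 OR ward <> 'PED' → review
patient=Sven: ELSE → bronze
patient=Uma: triage < 3 OR ward <> 'PED' → review
patient=Xiu: triage < 2 AND bmi BETWEEN 20 AND 42 → skip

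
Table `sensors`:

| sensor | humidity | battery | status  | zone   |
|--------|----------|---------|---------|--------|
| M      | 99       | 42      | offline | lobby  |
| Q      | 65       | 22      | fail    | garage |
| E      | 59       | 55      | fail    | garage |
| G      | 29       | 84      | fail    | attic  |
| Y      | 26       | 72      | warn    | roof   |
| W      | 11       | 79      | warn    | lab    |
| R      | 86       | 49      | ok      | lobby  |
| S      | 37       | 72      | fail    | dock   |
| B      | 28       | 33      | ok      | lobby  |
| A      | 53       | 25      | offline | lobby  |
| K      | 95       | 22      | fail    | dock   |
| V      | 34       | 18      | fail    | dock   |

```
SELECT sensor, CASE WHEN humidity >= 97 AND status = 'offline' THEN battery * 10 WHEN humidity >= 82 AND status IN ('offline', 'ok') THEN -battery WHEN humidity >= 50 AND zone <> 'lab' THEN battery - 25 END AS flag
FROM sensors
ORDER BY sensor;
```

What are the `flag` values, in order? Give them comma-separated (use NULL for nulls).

0, NULL, 30, NULL, -3, 420, -3, -49, NULL, NULL, NULL, NULL

sensor=A: humidity >= 50 AND zone <> 'lab' → 0
sensor=B: (no match → NULL) → NULL
sensor=E: humidity >= 50 AND zone <> 'lab' → 30
sensor=G: (no match → NULL) → NULL
sensor=K: humidity >= 50 AND zone <> 'lab' → -3
sensor=M: humidity >= 97 AND status = 'offline' → 420
sensor=Q: humidity >= 50 AND zone <> 'lab' → -3
sensor=R: humidity >= 82 AND status IN ('offline', 'ok') → -49
sensor=S: (no match → NULL) → NULL
sensor=V: (no match → NULL) → NULL
sensor=W: (no match → NULL) → NULL
sensor=Y: (no match → NULL) → NULL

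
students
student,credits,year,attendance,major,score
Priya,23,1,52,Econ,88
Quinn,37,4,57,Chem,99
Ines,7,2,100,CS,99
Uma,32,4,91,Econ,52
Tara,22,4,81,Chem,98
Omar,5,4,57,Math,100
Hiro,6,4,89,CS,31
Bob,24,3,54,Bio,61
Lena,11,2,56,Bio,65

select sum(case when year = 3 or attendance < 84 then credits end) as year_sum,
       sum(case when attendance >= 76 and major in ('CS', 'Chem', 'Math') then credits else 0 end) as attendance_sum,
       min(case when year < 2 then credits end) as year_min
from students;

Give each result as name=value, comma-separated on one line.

[year_sum: year = 3 or attendance < 84]
student=Priya: ✓ → 23
student=Quinn: ✓ → 37
student=Ines: ✗
student=Uma: ✗
student=Tara: ✓ → 22
student=Omar: ✓ → 5
student=Hiro: ✗
student=Bob: ✓ → 24
student=Lena: ✓ → 11
year_sum = 23 + 37 + 22 + 5 + 24 + 11 = 122
—
[attendance_sum: attendance >= 76 and major in ('CS', 'Chem', 'Math')]
student=Priya: ✗
student=Quinn: ✗
student=Ines: ✓ → 7
student=Uma: ✗
student=Tara: ✓ → 22
student=Omar: ✗
student=Hiro: ✓ → 6
student=Bob: ✗
student=Lena: ✗
attendance_sum = 7 + 22 + 6 = 35
—
[year_min: year < 2]
student=Priya: ✓ → 23
student=Quinn: ✗
student=Ines: ✗
student=Uma: ✗
student=Tara: ✗
student=Omar: ✗
student=Hiro: ✗
student=Bob: ✗
student=Lena: ✗
year_min = MIN(23) = 23

year_sum=122, attendance_sum=35, year_min=23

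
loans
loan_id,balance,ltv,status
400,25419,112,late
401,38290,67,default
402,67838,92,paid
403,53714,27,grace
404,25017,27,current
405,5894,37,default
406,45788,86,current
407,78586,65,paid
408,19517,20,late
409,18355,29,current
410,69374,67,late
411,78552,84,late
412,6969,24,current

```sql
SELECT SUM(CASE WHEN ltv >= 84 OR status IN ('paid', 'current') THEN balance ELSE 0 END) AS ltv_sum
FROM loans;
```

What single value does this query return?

loan_id=400: ✓ → 25419
loan_id=401: ✗
loan_id=402: ✓ → 67838
loan_id=403: ✗
loan_id=404: ✓ → 25017
loan_id=405: ✗
loan_id=406: ✓ → 45788
loan_id=407: ✓ → 78586
loan_id=408: ✗
loan_id=409: ✓ → 18355
loan_id=410: ✗
loan_id=411: ✓ → 78552
loan_id=412: ✓ → 6969
ltv_sum = 25419 + 67838 + 25017 + 45788 + 78586 + 18355 + 78552 + 6969 = 346524

346524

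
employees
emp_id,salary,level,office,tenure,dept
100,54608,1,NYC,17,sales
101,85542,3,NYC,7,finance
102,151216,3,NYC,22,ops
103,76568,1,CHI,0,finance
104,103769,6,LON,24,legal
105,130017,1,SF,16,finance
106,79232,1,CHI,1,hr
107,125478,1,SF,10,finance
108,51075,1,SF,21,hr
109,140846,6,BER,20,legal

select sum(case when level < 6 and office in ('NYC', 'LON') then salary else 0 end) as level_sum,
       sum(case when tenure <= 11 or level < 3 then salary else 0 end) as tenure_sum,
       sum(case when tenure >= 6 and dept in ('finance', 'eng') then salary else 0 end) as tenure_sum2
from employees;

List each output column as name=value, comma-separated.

level_sum=291366, tenure_sum=602520, tenure_sum2=341037

[level_sum: level < 6 and office in ('NYC', 'LON')]
emp_id=100: ✓ → 54608
emp_id=101: ✓ → 85542
emp_id=102: ✓ → 151216
emp_id=103: ✗
emp_id=104: ✗
emp_id=105: ✗
emp_id=106: ✗
emp_id=107: ✗
emp_id=108: ✗
emp_id=109: ✗
level_sum = 54608 + 85542 + 151216 = 291366
—
[tenure_sum: tenure <= 11 or level < 3]
emp_id=100: ✓ → 54608
emp_id=101: ✓ → 85542
emp_id=102: ✗
emp_id=103: ✓ → 76568
emp_id=104: ✗
emp_id=105: ✓ → 130017
emp_id=106: ✓ → 79232
emp_id=107: ✓ → 125478
emp_id=108: ✓ → 51075
emp_id=109: ✗
tenure_sum = 54608 + 85542 + 76568 + 130017 + 79232 + 125478 + 51075 = 602520
—
[tenure_sum2: tenure >= 6 and dept in ('finance', 'eng')]
emp_id=100: ✗
emp_id=101: ✓ → 85542
emp_id=102: ✗
emp_id=103: ✗
emp_id=104: ✗
emp_id=105: ✓ → 130017
emp_id=106: ✗
emp_id=107: ✓ → 125478
emp_id=108: ✗
emp_id=109: ✗
tenure_sum2 = 85542 + 130017 + 125478 = 341037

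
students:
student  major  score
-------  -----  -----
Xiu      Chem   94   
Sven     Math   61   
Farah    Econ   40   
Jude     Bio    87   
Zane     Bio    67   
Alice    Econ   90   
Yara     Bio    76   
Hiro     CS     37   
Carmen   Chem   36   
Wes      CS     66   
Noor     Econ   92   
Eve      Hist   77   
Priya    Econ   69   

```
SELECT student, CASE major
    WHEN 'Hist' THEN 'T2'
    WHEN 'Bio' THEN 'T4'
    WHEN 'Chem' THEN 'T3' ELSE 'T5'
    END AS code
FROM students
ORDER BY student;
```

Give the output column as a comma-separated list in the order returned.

student=Alice: ELSE → T5
student=Carmen: major='Chem' → T3
student=Eve: major='Hist' → T2
student=Farah: ELSE → T5
student=Hiro: ELSE → T5
student=Jude: major='Bio' → T4
student=Noor: ELSE → T5
student=Priya: ELSE → T5
student=Sven: ELSE → T5
student=Wes: ELSE → T5
student=Xiu: major='Chem' → T3
student=Yara: major='Bio' → T4
student=Zane: major='Bio' → T4

T5, T3, T2, T5, T5, T4, T5, T5, T5, T5, T3, T4, T4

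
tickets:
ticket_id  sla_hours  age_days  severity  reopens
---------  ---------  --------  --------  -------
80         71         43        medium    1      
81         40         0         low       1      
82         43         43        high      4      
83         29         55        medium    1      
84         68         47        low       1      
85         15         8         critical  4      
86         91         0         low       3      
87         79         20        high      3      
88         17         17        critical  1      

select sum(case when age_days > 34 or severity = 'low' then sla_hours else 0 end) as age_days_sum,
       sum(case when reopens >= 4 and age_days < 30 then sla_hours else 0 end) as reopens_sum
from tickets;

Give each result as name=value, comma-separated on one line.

[age_days_sum: age_days > 34 or severity = 'low']
ticket_id=80: ✓ → 71
ticket_id=81: ✓ → 40
ticket_id=82: ✓ → 43
ticket_id=83: ✓ → 29
ticket_id=84: ✓ → 68
ticket_id=85: ✗
ticket_id=86: ✓ → 91
ticket_id=87: ✗
ticket_id=88: ✗
age_days_sum = 71 + 40 + 43 + 29 + 68 + 91 = 342
—
[reopens_sum: reopens >= 4 and age_days < 30]
ticket_id=80: ✗
ticket_id=81: ✗
ticket_id=82: ✗
ticket_id=83: ✗
ticket_id=84: ✗
ticket_id=85: ✓ → 15
ticket_id=86: ✗
ticket_id=87: ✗
ticket_id=88: ✗
reopens_sum = 15

age_days_sum=342, reopens_sum=15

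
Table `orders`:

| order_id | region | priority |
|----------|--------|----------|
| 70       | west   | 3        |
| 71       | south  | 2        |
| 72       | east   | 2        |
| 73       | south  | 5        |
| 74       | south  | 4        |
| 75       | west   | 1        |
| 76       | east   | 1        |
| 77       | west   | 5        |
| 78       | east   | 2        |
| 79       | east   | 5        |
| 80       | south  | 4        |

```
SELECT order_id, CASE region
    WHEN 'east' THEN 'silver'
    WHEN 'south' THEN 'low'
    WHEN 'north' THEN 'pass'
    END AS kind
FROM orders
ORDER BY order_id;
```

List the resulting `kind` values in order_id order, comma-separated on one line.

order_id=70: (no match → NULL) → NULL
order_id=71: region='south' → low
order_id=72: region='east' → silver
order_id=73: region='south' → low
order_id=74: region='south' → low
order_id=75: (no match → NULL) → NULL
order_id=76: region='east' → silver
order_id=77: (no match → NULL) → NULL
order_id=78: region='east' → silver
order_id=79: region='east' → silver
order_id=80: region='south' → low

NULL, low, silver, low, low, NULL, silver, NULL, silver, silver, low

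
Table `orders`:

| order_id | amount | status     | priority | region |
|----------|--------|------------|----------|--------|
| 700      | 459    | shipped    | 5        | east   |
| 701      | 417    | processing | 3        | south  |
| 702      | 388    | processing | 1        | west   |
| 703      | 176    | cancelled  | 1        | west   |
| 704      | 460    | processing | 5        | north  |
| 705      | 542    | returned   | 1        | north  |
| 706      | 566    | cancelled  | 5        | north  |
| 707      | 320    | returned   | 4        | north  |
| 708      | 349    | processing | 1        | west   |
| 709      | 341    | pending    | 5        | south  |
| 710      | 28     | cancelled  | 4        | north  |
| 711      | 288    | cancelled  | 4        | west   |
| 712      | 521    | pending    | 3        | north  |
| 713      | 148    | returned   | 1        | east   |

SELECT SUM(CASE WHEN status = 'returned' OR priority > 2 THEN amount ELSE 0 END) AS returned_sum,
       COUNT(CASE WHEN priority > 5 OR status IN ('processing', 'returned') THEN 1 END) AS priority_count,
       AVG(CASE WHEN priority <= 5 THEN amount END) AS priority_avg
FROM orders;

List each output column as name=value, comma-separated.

[returned_sum: status = 'returned' OR priority > 2]
order_id=700: ✓ → 459
order_id=701: ✓ → 417
order_id=702: ✗
order_id=703: ✗
order_id=704: ✓ → 460
order_id=705: ✓ → 542
order_id=706: ✓ → 566
order_id=707: ✓ → 320
order_id=708: ✗
order_id=709: ✓ → 341
order_id=710: ✓ → 28
order_id=711: ✓ → 288
order_id=712: ✓ → 521
order_id=713: ✓ → 148
returned_sum = 459 + 417 + 460 + 542 + 566 + 320 + 341 + 28 + 288 + 521 + 148 = 4090
—
[priority_count: priority > 5 OR status IN ('processing', 'returned')]
order_id=700: ✗
order_id=701: ✓ → 1
order_id=702: ✓ → 1
order_id=703: ✗
order_id=704: ✓ → 1
order_id=705: ✓ → 1
order_id=706: ✗
order_id=707: ✓ → 1
order_id=708: ✓ → 1
order_id=709: ✗
order_id=710: ✗
order_id=711: ✗
order_id=712: ✗
order_id=713: ✓ → 1
priority_count = COUNT(1, 1, 1, 1, 1, 1, 1) = 7
—
[priority_avg: priority <= 5]
order_id=700: ✓ → 459
order_id=701: ✓ → 417
order_id=702: ✓ → 388
order_id=703: ✓ → 176
order_id=704: ✓ → 460
order_id=705: ✓ → 542
order_id=706: ✓ → 566
order_id=707: ✓ → 320
order_id=708: ✓ → 349
order_id=709: ✓ → 341
order_id=710: ✓ → 28
order_id=711: ✓ → 288
order_id=712: ✓ → 521
order_id=713: ✓ → 148
priority_avg = (459 + 417 + 388 + 176 + 460 + 542 + 566 + 320 + 349 + 341 + 28 + 288 + 521 + 148) / 14 = 357.3571428571

returned_sum=4090, priority_count=7, priority_avg=357.3571428571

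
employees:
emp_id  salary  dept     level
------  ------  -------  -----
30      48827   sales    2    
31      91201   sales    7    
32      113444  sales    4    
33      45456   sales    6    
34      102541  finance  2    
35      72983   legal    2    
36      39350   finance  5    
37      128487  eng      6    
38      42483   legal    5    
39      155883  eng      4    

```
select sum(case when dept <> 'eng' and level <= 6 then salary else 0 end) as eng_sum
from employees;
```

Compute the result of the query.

465084

emp_id=30: ✓ → 48827
emp_id=31: ✗
emp_id=32: ✓ → 113444
emp_id=33: ✓ → 45456
emp_id=34: ✓ → 102541
emp_id=35: ✓ → 72983
emp_id=36: ✓ → 39350
emp_id=37: ✗
emp_id=38: ✓ → 42483
emp_id=39: ✗
eng_sum = 48827 + 113444 + 45456 + 102541 + 72983 + 39350 + 42483 = 465084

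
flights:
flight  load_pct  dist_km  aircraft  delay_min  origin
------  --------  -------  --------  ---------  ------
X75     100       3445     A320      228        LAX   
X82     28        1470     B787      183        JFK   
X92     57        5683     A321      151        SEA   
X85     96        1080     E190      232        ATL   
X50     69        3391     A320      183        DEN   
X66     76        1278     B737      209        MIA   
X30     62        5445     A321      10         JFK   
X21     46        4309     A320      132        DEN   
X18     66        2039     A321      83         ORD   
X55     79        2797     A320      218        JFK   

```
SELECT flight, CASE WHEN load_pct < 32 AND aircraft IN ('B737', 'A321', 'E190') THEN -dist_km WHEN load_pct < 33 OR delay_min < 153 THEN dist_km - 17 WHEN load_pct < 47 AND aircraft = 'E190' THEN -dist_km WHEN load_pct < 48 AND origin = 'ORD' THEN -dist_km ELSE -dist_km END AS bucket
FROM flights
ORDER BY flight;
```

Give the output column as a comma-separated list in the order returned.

2022, 4292, 5428, -3391, -2797, -1278, -3445, 1453, -1080, 5666

flight=X18: load_pct < 33 OR delay_min < 153 → 2022
flight=X21: load_pct < 33 OR delay_min < 153 → 4292
flight=X30: load_pct < 33 OR delay_min < 153 → 5428
flight=X50: ELSE → -3391
flight=X55: ELSE → -2797
flight=X66: ELSE → -1278
flight=X75: ELSE → -3445
flight=X82: load_pct < 33 OR delay_min < 153 → 1453
flight=X85: ELSE → -1080
flight=X92: load_pct < 33 OR delay_min < 153 → 5666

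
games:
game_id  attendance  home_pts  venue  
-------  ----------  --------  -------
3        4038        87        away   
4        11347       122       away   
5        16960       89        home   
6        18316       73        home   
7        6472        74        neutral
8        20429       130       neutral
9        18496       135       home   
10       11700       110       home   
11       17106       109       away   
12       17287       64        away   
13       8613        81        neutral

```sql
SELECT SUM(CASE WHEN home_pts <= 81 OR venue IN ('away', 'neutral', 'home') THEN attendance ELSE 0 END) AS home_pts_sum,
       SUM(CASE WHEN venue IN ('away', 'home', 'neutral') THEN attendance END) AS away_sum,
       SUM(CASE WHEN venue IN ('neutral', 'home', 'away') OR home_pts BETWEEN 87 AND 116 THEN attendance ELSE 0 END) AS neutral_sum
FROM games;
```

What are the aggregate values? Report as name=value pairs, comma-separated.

home_pts_sum=150764, away_sum=150764, neutral_sum=150764

[home_pts_sum: home_pts <= 81 OR venue IN ('away', 'neutral', 'home')]
game_id=3: ✓ → 4038
game_id=4: ✓ → 11347
game_id=5: ✓ → 16960
game_id=6: ✓ → 18316
game_id=7: ✓ → 6472
game_id=8: ✓ → 20429
game_id=9: ✓ → 18496
game_id=10: ✓ → 11700
game_id=11: ✓ → 17106
game_id=12: ✓ → 17287
game_id=13: ✓ → 8613
home_pts_sum = 4038 + 11347 + 16960 + 18316 + 6472 + 20429 + 18496 + 11700 + 17106 + 17287 + 8613 = 150764
—
[away_sum: venue IN ('away', 'home', 'neutral')]
game_id=3: ✓ → 4038
game_id=4: ✓ → 11347
game_id=5: ✓ → 16960
game_id=6: ✓ → 18316
game_id=7: ✓ → 6472
game_id=8: ✓ → 20429
game_id=9: ✓ → 18496
game_id=10: ✓ → 11700
game_id=11: ✓ → 17106
game_id=12: ✓ → 17287
game_id=13: ✓ → 8613
away_sum = 4038 + 11347 + 16960 + 18316 + 6472 + 20429 + 18496 + 11700 + 17106 + 17287 + 8613 = 150764
—
[neutral_sum: venue IN ('neutral', 'home', 'away') OR home_pts BETWEEN 87 AND 116]
game_id=3: ✓ → 4038
game_id=4: ✓ → 11347
game_id=5: ✓ → 16960
game_id=6: ✓ → 18316
game_id=7: ✓ → 6472
game_id=8: ✓ → 20429
game_id=9: ✓ → 18496
game_id=10: ✓ → 11700
game_id=11: ✓ → 17106
game_id=12: ✓ → 17287
game_id=13: ✓ → 8613
neutral_sum = 4038 + 11347 + 16960 + 18316 + 6472 + 20429 + 18496 + 11700 + 17106 + 17287 + 8613 = 150764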